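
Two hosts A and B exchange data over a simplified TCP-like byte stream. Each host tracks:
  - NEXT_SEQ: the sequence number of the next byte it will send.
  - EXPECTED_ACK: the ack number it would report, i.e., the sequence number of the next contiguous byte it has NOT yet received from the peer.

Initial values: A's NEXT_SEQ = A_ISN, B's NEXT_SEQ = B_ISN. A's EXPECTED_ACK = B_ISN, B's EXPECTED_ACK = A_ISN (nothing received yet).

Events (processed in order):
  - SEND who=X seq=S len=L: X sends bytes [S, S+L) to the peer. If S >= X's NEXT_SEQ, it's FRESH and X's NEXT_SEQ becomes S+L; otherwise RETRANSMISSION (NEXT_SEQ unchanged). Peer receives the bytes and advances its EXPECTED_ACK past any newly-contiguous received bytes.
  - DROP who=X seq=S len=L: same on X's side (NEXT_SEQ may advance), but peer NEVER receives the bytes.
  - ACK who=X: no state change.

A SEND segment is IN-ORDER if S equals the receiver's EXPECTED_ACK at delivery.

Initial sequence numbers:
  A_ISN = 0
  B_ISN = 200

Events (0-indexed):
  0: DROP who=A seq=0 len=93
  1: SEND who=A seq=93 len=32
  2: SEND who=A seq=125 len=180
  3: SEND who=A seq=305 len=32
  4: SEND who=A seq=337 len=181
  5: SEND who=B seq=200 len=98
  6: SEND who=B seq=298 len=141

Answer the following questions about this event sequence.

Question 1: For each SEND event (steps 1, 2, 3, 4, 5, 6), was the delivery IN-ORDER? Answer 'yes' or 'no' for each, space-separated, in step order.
Answer: no no no no yes yes

Derivation:
Step 1: SEND seq=93 -> out-of-order
Step 2: SEND seq=125 -> out-of-order
Step 3: SEND seq=305 -> out-of-order
Step 4: SEND seq=337 -> out-of-order
Step 5: SEND seq=200 -> in-order
Step 6: SEND seq=298 -> in-order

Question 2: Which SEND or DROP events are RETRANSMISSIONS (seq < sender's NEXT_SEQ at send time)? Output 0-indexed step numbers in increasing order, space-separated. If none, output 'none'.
Step 0: DROP seq=0 -> fresh
Step 1: SEND seq=93 -> fresh
Step 2: SEND seq=125 -> fresh
Step 3: SEND seq=305 -> fresh
Step 4: SEND seq=337 -> fresh
Step 5: SEND seq=200 -> fresh
Step 6: SEND seq=298 -> fresh

Answer: none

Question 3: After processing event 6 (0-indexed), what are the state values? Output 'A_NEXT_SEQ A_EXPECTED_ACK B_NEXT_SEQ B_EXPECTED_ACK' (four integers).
After event 0: A_seq=93 A_ack=200 B_seq=200 B_ack=0
After event 1: A_seq=125 A_ack=200 B_seq=200 B_ack=0
After event 2: A_seq=305 A_ack=200 B_seq=200 B_ack=0
After event 3: A_seq=337 A_ack=200 B_seq=200 B_ack=0
After event 4: A_seq=518 A_ack=200 B_seq=200 B_ack=0
After event 5: A_seq=518 A_ack=298 B_seq=298 B_ack=0
After event 6: A_seq=518 A_ack=439 B_seq=439 B_ack=0

518 439 439 0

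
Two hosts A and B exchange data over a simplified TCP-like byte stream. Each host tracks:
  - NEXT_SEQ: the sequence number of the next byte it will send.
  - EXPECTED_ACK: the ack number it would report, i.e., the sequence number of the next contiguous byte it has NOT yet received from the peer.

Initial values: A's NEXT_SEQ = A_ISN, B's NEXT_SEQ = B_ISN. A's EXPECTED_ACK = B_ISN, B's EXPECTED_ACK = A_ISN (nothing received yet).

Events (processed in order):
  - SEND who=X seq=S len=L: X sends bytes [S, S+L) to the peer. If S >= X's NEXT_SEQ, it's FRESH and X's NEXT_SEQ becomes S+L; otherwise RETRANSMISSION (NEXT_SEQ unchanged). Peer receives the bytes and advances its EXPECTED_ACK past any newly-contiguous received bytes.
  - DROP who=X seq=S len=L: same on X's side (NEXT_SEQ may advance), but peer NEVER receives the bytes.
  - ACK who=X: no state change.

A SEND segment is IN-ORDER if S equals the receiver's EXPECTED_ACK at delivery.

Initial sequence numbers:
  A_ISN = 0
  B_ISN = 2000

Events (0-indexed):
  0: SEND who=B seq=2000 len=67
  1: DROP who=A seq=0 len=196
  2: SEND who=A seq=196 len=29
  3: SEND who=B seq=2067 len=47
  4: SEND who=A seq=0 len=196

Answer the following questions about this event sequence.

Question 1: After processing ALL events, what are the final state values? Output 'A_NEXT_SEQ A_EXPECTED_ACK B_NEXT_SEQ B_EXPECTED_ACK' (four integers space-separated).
Answer: 225 2114 2114 225

Derivation:
After event 0: A_seq=0 A_ack=2067 B_seq=2067 B_ack=0
After event 1: A_seq=196 A_ack=2067 B_seq=2067 B_ack=0
After event 2: A_seq=225 A_ack=2067 B_seq=2067 B_ack=0
After event 3: A_seq=225 A_ack=2114 B_seq=2114 B_ack=0
After event 4: A_seq=225 A_ack=2114 B_seq=2114 B_ack=225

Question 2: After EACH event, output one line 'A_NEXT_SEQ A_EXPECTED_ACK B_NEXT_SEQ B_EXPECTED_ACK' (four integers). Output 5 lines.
0 2067 2067 0
196 2067 2067 0
225 2067 2067 0
225 2114 2114 0
225 2114 2114 225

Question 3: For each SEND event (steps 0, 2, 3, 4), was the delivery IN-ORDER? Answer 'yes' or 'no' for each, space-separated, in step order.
Answer: yes no yes yes

Derivation:
Step 0: SEND seq=2000 -> in-order
Step 2: SEND seq=196 -> out-of-order
Step 3: SEND seq=2067 -> in-order
Step 4: SEND seq=0 -> in-order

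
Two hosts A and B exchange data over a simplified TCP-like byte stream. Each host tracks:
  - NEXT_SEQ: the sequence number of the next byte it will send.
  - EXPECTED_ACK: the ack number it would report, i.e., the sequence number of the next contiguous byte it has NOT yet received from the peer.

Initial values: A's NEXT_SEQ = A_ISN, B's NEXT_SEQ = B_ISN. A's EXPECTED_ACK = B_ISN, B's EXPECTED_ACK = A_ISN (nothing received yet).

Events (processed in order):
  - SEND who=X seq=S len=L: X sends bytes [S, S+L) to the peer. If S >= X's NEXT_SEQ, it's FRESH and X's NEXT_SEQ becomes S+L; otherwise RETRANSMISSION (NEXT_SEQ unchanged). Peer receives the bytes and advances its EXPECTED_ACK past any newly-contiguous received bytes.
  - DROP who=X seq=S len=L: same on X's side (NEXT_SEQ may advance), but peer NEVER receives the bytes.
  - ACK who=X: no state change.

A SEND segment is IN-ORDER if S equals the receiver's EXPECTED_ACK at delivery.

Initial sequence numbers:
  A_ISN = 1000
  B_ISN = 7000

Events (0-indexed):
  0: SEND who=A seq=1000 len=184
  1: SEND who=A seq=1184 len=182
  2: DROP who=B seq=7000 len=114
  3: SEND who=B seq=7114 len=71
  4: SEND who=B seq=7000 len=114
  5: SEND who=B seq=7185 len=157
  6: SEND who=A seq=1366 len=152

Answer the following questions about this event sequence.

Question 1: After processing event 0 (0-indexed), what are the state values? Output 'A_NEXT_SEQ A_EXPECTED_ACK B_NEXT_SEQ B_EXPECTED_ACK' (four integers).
After event 0: A_seq=1184 A_ack=7000 B_seq=7000 B_ack=1184

1184 7000 7000 1184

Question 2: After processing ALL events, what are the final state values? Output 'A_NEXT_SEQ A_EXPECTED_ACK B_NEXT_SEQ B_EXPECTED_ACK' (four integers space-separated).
Answer: 1518 7342 7342 1518

Derivation:
After event 0: A_seq=1184 A_ack=7000 B_seq=7000 B_ack=1184
After event 1: A_seq=1366 A_ack=7000 B_seq=7000 B_ack=1366
After event 2: A_seq=1366 A_ack=7000 B_seq=7114 B_ack=1366
After event 3: A_seq=1366 A_ack=7000 B_seq=7185 B_ack=1366
After event 4: A_seq=1366 A_ack=7185 B_seq=7185 B_ack=1366
After event 5: A_seq=1366 A_ack=7342 B_seq=7342 B_ack=1366
After event 6: A_seq=1518 A_ack=7342 B_seq=7342 B_ack=1518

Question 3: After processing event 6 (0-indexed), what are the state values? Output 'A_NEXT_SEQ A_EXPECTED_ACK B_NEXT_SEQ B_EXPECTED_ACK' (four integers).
After event 0: A_seq=1184 A_ack=7000 B_seq=7000 B_ack=1184
After event 1: A_seq=1366 A_ack=7000 B_seq=7000 B_ack=1366
After event 2: A_seq=1366 A_ack=7000 B_seq=7114 B_ack=1366
After event 3: A_seq=1366 A_ack=7000 B_seq=7185 B_ack=1366
After event 4: A_seq=1366 A_ack=7185 B_seq=7185 B_ack=1366
After event 5: A_seq=1366 A_ack=7342 B_seq=7342 B_ack=1366
After event 6: A_seq=1518 A_ack=7342 B_seq=7342 B_ack=1518

1518 7342 7342 1518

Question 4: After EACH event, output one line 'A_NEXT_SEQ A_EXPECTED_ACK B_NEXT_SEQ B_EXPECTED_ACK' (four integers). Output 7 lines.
1184 7000 7000 1184
1366 7000 7000 1366
1366 7000 7114 1366
1366 7000 7185 1366
1366 7185 7185 1366
1366 7342 7342 1366
1518 7342 7342 1518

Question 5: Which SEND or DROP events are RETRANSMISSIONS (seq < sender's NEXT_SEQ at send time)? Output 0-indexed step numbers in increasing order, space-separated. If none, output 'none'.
Step 0: SEND seq=1000 -> fresh
Step 1: SEND seq=1184 -> fresh
Step 2: DROP seq=7000 -> fresh
Step 3: SEND seq=7114 -> fresh
Step 4: SEND seq=7000 -> retransmit
Step 5: SEND seq=7185 -> fresh
Step 6: SEND seq=1366 -> fresh

Answer: 4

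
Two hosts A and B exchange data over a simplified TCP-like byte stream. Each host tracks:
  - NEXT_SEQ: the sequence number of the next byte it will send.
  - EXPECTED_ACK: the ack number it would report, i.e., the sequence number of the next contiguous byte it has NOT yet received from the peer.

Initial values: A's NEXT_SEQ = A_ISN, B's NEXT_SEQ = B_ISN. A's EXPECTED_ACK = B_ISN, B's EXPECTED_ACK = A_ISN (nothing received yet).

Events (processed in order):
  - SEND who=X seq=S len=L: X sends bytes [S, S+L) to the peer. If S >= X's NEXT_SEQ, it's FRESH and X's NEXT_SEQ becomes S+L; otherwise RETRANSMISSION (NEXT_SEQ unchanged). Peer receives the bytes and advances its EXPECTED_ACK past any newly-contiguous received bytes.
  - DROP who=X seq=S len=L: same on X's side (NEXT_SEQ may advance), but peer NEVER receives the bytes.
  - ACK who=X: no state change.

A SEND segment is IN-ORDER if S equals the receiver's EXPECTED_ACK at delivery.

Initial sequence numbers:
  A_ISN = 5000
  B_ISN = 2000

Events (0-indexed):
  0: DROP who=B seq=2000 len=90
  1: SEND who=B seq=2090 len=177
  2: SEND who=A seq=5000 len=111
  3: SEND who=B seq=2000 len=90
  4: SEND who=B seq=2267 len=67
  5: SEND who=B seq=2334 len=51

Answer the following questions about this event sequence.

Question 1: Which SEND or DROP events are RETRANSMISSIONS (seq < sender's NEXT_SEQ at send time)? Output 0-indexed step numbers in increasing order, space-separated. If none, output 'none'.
Step 0: DROP seq=2000 -> fresh
Step 1: SEND seq=2090 -> fresh
Step 2: SEND seq=5000 -> fresh
Step 3: SEND seq=2000 -> retransmit
Step 4: SEND seq=2267 -> fresh
Step 5: SEND seq=2334 -> fresh

Answer: 3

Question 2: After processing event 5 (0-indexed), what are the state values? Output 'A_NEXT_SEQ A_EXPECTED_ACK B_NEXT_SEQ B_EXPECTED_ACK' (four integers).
After event 0: A_seq=5000 A_ack=2000 B_seq=2090 B_ack=5000
After event 1: A_seq=5000 A_ack=2000 B_seq=2267 B_ack=5000
After event 2: A_seq=5111 A_ack=2000 B_seq=2267 B_ack=5111
After event 3: A_seq=5111 A_ack=2267 B_seq=2267 B_ack=5111
After event 4: A_seq=5111 A_ack=2334 B_seq=2334 B_ack=5111
After event 5: A_seq=5111 A_ack=2385 B_seq=2385 B_ack=5111

5111 2385 2385 5111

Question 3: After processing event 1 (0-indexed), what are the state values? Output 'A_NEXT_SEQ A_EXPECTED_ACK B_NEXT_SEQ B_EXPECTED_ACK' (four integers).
After event 0: A_seq=5000 A_ack=2000 B_seq=2090 B_ack=5000
After event 1: A_seq=5000 A_ack=2000 B_seq=2267 B_ack=5000

5000 2000 2267 5000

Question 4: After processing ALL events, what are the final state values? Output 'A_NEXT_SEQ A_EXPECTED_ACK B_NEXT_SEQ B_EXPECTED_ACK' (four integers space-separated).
Answer: 5111 2385 2385 5111

Derivation:
After event 0: A_seq=5000 A_ack=2000 B_seq=2090 B_ack=5000
After event 1: A_seq=5000 A_ack=2000 B_seq=2267 B_ack=5000
After event 2: A_seq=5111 A_ack=2000 B_seq=2267 B_ack=5111
After event 3: A_seq=5111 A_ack=2267 B_seq=2267 B_ack=5111
After event 4: A_seq=5111 A_ack=2334 B_seq=2334 B_ack=5111
After event 5: A_seq=5111 A_ack=2385 B_seq=2385 B_ack=5111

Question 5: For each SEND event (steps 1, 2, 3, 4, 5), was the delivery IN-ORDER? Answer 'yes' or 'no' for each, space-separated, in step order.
Answer: no yes yes yes yes

Derivation:
Step 1: SEND seq=2090 -> out-of-order
Step 2: SEND seq=5000 -> in-order
Step 3: SEND seq=2000 -> in-order
Step 4: SEND seq=2267 -> in-order
Step 5: SEND seq=2334 -> in-order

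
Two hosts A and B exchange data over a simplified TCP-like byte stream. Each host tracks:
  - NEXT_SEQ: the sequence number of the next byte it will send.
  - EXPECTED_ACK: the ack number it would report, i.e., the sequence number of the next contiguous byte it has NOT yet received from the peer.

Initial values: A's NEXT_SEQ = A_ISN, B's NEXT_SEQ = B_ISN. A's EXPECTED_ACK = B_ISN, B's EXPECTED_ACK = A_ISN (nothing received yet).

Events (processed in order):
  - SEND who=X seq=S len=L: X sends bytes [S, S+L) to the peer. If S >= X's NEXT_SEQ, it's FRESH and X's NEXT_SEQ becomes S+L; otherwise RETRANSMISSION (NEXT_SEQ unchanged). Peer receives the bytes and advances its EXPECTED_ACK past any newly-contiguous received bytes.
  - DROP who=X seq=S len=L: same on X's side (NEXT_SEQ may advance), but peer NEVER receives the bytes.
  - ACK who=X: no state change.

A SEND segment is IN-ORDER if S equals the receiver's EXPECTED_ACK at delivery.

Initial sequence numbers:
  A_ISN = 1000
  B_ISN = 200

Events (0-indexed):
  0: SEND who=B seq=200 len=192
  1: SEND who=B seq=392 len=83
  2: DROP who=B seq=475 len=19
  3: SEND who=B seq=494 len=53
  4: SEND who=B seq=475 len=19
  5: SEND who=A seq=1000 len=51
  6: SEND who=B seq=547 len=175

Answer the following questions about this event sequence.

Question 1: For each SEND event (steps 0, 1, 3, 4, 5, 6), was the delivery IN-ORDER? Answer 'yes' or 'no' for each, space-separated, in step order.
Answer: yes yes no yes yes yes

Derivation:
Step 0: SEND seq=200 -> in-order
Step 1: SEND seq=392 -> in-order
Step 3: SEND seq=494 -> out-of-order
Step 4: SEND seq=475 -> in-order
Step 5: SEND seq=1000 -> in-order
Step 6: SEND seq=547 -> in-order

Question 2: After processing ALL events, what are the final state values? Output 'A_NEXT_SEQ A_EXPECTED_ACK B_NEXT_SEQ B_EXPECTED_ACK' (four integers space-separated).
Answer: 1051 722 722 1051

Derivation:
After event 0: A_seq=1000 A_ack=392 B_seq=392 B_ack=1000
After event 1: A_seq=1000 A_ack=475 B_seq=475 B_ack=1000
After event 2: A_seq=1000 A_ack=475 B_seq=494 B_ack=1000
After event 3: A_seq=1000 A_ack=475 B_seq=547 B_ack=1000
After event 4: A_seq=1000 A_ack=547 B_seq=547 B_ack=1000
After event 5: A_seq=1051 A_ack=547 B_seq=547 B_ack=1051
After event 6: A_seq=1051 A_ack=722 B_seq=722 B_ack=1051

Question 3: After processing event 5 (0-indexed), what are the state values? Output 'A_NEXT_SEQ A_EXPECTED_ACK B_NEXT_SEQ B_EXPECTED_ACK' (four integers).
After event 0: A_seq=1000 A_ack=392 B_seq=392 B_ack=1000
After event 1: A_seq=1000 A_ack=475 B_seq=475 B_ack=1000
After event 2: A_seq=1000 A_ack=475 B_seq=494 B_ack=1000
After event 3: A_seq=1000 A_ack=475 B_seq=547 B_ack=1000
After event 4: A_seq=1000 A_ack=547 B_seq=547 B_ack=1000
After event 5: A_seq=1051 A_ack=547 B_seq=547 B_ack=1051

1051 547 547 1051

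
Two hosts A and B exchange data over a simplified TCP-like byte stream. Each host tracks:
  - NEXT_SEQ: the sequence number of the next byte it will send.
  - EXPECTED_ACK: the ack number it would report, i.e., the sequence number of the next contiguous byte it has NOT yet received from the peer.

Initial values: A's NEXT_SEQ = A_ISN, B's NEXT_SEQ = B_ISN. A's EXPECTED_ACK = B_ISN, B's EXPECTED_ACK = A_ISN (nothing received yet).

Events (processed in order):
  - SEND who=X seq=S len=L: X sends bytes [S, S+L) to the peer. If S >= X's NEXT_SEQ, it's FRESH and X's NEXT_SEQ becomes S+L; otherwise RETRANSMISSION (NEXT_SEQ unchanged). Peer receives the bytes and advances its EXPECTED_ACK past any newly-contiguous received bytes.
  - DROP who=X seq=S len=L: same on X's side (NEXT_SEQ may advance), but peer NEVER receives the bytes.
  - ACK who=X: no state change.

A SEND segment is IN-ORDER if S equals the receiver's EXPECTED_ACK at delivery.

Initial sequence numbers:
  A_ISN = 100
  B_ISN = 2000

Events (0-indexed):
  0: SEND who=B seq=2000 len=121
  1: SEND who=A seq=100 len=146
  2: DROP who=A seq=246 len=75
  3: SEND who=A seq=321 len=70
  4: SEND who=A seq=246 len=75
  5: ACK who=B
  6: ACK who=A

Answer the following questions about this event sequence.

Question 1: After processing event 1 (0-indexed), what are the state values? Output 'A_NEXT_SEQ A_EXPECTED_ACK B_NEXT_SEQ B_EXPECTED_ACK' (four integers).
After event 0: A_seq=100 A_ack=2121 B_seq=2121 B_ack=100
After event 1: A_seq=246 A_ack=2121 B_seq=2121 B_ack=246

246 2121 2121 246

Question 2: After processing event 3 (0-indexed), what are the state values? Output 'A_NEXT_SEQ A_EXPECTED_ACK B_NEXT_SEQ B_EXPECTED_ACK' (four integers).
After event 0: A_seq=100 A_ack=2121 B_seq=2121 B_ack=100
After event 1: A_seq=246 A_ack=2121 B_seq=2121 B_ack=246
After event 2: A_seq=321 A_ack=2121 B_seq=2121 B_ack=246
After event 3: A_seq=391 A_ack=2121 B_seq=2121 B_ack=246

391 2121 2121 246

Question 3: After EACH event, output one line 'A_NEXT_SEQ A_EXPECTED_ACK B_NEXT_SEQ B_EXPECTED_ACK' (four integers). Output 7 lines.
100 2121 2121 100
246 2121 2121 246
321 2121 2121 246
391 2121 2121 246
391 2121 2121 391
391 2121 2121 391
391 2121 2121 391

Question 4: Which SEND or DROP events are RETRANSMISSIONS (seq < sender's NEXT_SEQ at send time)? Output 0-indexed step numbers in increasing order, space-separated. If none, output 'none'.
Step 0: SEND seq=2000 -> fresh
Step 1: SEND seq=100 -> fresh
Step 2: DROP seq=246 -> fresh
Step 3: SEND seq=321 -> fresh
Step 4: SEND seq=246 -> retransmit

Answer: 4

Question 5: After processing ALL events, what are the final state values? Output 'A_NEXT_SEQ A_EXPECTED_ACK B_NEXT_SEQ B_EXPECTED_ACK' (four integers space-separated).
After event 0: A_seq=100 A_ack=2121 B_seq=2121 B_ack=100
After event 1: A_seq=246 A_ack=2121 B_seq=2121 B_ack=246
After event 2: A_seq=321 A_ack=2121 B_seq=2121 B_ack=246
After event 3: A_seq=391 A_ack=2121 B_seq=2121 B_ack=246
After event 4: A_seq=391 A_ack=2121 B_seq=2121 B_ack=391
After event 5: A_seq=391 A_ack=2121 B_seq=2121 B_ack=391
After event 6: A_seq=391 A_ack=2121 B_seq=2121 B_ack=391

Answer: 391 2121 2121 391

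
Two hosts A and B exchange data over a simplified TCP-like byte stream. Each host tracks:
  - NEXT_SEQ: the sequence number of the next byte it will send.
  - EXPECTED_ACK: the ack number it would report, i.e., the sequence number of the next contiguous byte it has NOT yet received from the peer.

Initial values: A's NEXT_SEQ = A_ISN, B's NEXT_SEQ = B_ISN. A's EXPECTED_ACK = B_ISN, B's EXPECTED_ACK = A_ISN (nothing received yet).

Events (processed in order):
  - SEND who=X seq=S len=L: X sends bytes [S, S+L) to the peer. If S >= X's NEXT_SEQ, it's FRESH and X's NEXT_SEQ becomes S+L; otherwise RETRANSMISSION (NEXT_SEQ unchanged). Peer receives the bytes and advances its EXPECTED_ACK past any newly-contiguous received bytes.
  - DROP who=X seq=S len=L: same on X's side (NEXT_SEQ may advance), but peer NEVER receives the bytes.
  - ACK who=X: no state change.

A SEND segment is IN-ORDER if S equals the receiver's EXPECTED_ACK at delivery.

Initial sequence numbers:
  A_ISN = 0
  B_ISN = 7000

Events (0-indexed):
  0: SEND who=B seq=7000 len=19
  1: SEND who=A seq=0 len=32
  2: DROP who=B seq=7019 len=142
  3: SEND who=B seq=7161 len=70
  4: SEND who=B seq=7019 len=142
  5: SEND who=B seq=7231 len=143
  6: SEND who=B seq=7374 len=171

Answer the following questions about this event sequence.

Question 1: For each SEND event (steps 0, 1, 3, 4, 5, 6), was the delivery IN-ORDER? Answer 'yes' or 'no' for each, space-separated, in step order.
Step 0: SEND seq=7000 -> in-order
Step 1: SEND seq=0 -> in-order
Step 3: SEND seq=7161 -> out-of-order
Step 4: SEND seq=7019 -> in-order
Step 5: SEND seq=7231 -> in-order
Step 6: SEND seq=7374 -> in-order

Answer: yes yes no yes yes yes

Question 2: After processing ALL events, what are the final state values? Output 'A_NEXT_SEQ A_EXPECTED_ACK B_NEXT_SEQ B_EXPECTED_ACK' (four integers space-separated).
After event 0: A_seq=0 A_ack=7019 B_seq=7019 B_ack=0
After event 1: A_seq=32 A_ack=7019 B_seq=7019 B_ack=32
After event 2: A_seq=32 A_ack=7019 B_seq=7161 B_ack=32
After event 3: A_seq=32 A_ack=7019 B_seq=7231 B_ack=32
After event 4: A_seq=32 A_ack=7231 B_seq=7231 B_ack=32
After event 5: A_seq=32 A_ack=7374 B_seq=7374 B_ack=32
After event 6: A_seq=32 A_ack=7545 B_seq=7545 B_ack=32

Answer: 32 7545 7545 32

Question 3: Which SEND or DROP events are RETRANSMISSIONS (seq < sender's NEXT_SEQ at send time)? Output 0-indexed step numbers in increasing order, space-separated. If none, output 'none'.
Answer: 4

Derivation:
Step 0: SEND seq=7000 -> fresh
Step 1: SEND seq=0 -> fresh
Step 2: DROP seq=7019 -> fresh
Step 3: SEND seq=7161 -> fresh
Step 4: SEND seq=7019 -> retransmit
Step 5: SEND seq=7231 -> fresh
Step 6: SEND seq=7374 -> fresh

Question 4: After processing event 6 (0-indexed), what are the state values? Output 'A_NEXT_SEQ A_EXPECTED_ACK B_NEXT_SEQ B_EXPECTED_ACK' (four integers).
After event 0: A_seq=0 A_ack=7019 B_seq=7019 B_ack=0
After event 1: A_seq=32 A_ack=7019 B_seq=7019 B_ack=32
After event 2: A_seq=32 A_ack=7019 B_seq=7161 B_ack=32
After event 3: A_seq=32 A_ack=7019 B_seq=7231 B_ack=32
After event 4: A_seq=32 A_ack=7231 B_seq=7231 B_ack=32
After event 5: A_seq=32 A_ack=7374 B_seq=7374 B_ack=32
After event 6: A_seq=32 A_ack=7545 B_seq=7545 B_ack=32

32 7545 7545 32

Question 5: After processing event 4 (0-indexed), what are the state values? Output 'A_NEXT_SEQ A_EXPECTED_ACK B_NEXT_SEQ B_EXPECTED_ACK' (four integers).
After event 0: A_seq=0 A_ack=7019 B_seq=7019 B_ack=0
After event 1: A_seq=32 A_ack=7019 B_seq=7019 B_ack=32
After event 2: A_seq=32 A_ack=7019 B_seq=7161 B_ack=32
After event 3: A_seq=32 A_ack=7019 B_seq=7231 B_ack=32
After event 4: A_seq=32 A_ack=7231 B_seq=7231 B_ack=32

32 7231 7231 32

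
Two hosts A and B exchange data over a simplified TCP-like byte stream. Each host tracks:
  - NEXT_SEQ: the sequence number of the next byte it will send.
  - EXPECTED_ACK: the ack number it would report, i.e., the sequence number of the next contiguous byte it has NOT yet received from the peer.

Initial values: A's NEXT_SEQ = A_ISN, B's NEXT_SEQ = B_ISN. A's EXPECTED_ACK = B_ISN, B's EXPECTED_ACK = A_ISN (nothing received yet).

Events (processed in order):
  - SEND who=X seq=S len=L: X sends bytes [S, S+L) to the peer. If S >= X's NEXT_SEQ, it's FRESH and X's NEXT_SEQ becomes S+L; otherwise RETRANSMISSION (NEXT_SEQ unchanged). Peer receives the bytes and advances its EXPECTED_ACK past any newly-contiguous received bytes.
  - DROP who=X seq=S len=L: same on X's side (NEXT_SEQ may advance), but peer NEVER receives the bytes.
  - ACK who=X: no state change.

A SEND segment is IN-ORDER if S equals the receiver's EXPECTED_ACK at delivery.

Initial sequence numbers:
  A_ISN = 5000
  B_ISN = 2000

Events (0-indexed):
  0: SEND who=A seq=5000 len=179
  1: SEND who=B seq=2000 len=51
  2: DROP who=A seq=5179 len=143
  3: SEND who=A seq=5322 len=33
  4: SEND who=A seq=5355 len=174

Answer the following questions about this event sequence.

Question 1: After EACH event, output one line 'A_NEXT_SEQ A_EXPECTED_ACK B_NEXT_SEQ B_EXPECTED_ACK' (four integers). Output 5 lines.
5179 2000 2000 5179
5179 2051 2051 5179
5322 2051 2051 5179
5355 2051 2051 5179
5529 2051 2051 5179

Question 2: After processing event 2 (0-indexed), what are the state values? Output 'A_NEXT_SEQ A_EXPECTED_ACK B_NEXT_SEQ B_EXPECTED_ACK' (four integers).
After event 0: A_seq=5179 A_ack=2000 B_seq=2000 B_ack=5179
After event 1: A_seq=5179 A_ack=2051 B_seq=2051 B_ack=5179
After event 2: A_seq=5322 A_ack=2051 B_seq=2051 B_ack=5179

5322 2051 2051 5179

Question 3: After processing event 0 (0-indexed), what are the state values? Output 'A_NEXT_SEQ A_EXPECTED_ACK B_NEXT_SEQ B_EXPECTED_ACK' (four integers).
After event 0: A_seq=5179 A_ack=2000 B_seq=2000 B_ack=5179

5179 2000 2000 5179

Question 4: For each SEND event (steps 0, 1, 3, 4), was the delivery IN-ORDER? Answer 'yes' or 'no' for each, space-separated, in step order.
Answer: yes yes no no

Derivation:
Step 0: SEND seq=5000 -> in-order
Step 1: SEND seq=2000 -> in-order
Step 3: SEND seq=5322 -> out-of-order
Step 4: SEND seq=5355 -> out-of-order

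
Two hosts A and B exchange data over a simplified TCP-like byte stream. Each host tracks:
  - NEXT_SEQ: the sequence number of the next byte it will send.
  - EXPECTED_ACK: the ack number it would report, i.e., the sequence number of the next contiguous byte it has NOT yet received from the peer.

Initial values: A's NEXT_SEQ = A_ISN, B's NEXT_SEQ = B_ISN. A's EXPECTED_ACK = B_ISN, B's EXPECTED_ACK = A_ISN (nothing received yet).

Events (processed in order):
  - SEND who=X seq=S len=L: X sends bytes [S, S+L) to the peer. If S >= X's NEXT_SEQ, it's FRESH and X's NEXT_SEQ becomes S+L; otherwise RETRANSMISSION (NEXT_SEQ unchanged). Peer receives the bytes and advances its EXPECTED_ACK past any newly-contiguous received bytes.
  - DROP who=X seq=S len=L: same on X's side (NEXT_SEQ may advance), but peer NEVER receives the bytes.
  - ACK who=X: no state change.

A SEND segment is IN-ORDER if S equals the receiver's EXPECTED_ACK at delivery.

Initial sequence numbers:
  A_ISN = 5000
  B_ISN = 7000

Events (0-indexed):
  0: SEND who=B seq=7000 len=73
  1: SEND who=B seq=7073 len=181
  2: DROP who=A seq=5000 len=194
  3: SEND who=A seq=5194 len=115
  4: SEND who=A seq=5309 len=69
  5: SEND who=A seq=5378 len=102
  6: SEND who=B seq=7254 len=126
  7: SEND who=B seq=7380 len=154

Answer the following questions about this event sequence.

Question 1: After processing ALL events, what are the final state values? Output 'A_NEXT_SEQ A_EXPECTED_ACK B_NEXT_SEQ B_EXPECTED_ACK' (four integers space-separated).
Answer: 5480 7534 7534 5000

Derivation:
After event 0: A_seq=5000 A_ack=7073 B_seq=7073 B_ack=5000
After event 1: A_seq=5000 A_ack=7254 B_seq=7254 B_ack=5000
After event 2: A_seq=5194 A_ack=7254 B_seq=7254 B_ack=5000
After event 3: A_seq=5309 A_ack=7254 B_seq=7254 B_ack=5000
After event 4: A_seq=5378 A_ack=7254 B_seq=7254 B_ack=5000
After event 5: A_seq=5480 A_ack=7254 B_seq=7254 B_ack=5000
After event 6: A_seq=5480 A_ack=7380 B_seq=7380 B_ack=5000
After event 7: A_seq=5480 A_ack=7534 B_seq=7534 B_ack=5000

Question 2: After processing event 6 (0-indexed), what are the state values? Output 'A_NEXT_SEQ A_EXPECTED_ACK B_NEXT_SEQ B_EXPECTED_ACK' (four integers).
After event 0: A_seq=5000 A_ack=7073 B_seq=7073 B_ack=5000
After event 1: A_seq=5000 A_ack=7254 B_seq=7254 B_ack=5000
After event 2: A_seq=5194 A_ack=7254 B_seq=7254 B_ack=5000
After event 3: A_seq=5309 A_ack=7254 B_seq=7254 B_ack=5000
After event 4: A_seq=5378 A_ack=7254 B_seq=7254 B_ack=5000
After event 5: A_seq=5480 A_ack=7254 B_seq=7254 B_ack=5000
After event 6: A_seq=5480 A_ack=7380 B_seq=7380 B_ack=5000

5480 7380 7380 5000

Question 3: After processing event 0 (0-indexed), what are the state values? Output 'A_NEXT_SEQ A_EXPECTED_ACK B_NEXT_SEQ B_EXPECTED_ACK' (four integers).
After event 0: A_seq=5000 A_ack=7073 B_seq=7073 B_ack=5000

5000 7073 7073 5000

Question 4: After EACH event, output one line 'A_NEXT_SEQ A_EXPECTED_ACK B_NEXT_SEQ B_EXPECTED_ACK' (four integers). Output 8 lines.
5000 7073 7073 5000
5000 7254 7254 5000
5194 7254 7254 5000
5309 7254 7254 5000
5378 7254 7254 5000
5480 7254 7254 5000
5480 7380 7380 5000
5480 7534 7534 5000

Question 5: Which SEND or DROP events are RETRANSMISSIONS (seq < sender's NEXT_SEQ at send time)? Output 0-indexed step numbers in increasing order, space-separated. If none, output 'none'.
Answer: none

Derivation:
Step 0: SEND seq=7000 -> fresh
Step 1: SEND seq=7073 -> fresh
Step 2: DROP seq=5000 -> fresh
Step 3: SEND seq=5194 -> fresh
Step 4: SEND seq=5309 -> fresh
Step 5: SEND seq=5378 -> fresh
Step 6: SEND seq=7254 -> fresh
Step 7: SEND seq=7380 -> fresh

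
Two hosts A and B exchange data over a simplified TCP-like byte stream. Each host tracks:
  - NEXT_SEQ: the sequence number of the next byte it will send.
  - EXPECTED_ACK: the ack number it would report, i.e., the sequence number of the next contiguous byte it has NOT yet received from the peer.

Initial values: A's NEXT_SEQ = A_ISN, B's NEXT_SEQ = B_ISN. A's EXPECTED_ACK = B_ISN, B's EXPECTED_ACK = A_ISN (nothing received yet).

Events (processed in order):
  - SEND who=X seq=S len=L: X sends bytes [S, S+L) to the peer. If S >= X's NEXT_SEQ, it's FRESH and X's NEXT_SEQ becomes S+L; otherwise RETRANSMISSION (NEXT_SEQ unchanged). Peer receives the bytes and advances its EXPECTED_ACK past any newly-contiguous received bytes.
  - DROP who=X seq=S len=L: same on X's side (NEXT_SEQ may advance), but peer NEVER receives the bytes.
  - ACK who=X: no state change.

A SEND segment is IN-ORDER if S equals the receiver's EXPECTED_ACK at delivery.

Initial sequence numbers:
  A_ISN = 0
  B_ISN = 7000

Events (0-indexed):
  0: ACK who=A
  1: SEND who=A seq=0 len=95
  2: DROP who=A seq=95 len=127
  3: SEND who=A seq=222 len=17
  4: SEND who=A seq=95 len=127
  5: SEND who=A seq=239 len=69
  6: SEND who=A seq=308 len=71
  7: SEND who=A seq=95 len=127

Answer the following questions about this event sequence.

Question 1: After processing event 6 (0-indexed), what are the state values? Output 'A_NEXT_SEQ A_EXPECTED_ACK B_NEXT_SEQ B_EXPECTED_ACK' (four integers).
After event 0: A_seq=0 A_ack=7000 B_seq=7000 B_ack=0
After event 1: A_seq=95 A_ack=7000 B_seq=7000 B_ack=95
After event 2: A_seq=222 A_ack=7000 B_seq=7000 B_ack=95
After event 3: A_seq=239 A_ack=7000 B_seq=7000 B_ack=95
After event 4: A_seq=239 A_ack=7000 B_seq=7000 B_ack=239
After event 5: A_seq=308 A_ack=7000 B_seq=7000 B_ack=308
After event 6: A_seq=379 A_ack=7000 B_seq=7000 B_ack=379

379 7000 7000 379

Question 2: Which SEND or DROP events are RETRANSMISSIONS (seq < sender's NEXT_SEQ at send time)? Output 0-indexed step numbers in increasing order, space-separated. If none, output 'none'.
Step 1: SEND seq=0 -> fresh
Step 2: DROP seq=95 -> fresh
Step 3: SEND seq=222 -> fresh
Step 4: SEND seq=95 -> retransmit
Step 5: SEND seq=239 -> fresh
Step 6: SEND seq=308 -> fresh
Step 7: SEND seq=95 -> retransmit

Answer: 4 7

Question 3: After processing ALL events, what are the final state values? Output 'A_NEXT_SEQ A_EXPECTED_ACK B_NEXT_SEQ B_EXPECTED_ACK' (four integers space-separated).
Answer: 379 7000 7000 379

Derivation:
After event 0: A_seq=0 A_ack=7000 B_seq=7000 B_ack=0
After event 1: A_seq=95 A_ack=7000 B_seq=7000 B_ack=95
After event 2: A_seq=222 A_ack=7000 B_seq=7000 B_ack=95
After event 3: A_seq=239 A_ack=7000 B_seq=7000 B_ack=95
After event 4: A_seq=239 A_ack=7000 B_seq=7000 B_ack=239
After event 5: A_seq=308 A_ack=7000 B_seq=7000 B_ack=308
After event 6: A_seq=379 A_ack=7000 B_seq=7000 B_ack=379
After event 7: A_seq=379 A_ack=7000 B_seq=7000 B_ack=379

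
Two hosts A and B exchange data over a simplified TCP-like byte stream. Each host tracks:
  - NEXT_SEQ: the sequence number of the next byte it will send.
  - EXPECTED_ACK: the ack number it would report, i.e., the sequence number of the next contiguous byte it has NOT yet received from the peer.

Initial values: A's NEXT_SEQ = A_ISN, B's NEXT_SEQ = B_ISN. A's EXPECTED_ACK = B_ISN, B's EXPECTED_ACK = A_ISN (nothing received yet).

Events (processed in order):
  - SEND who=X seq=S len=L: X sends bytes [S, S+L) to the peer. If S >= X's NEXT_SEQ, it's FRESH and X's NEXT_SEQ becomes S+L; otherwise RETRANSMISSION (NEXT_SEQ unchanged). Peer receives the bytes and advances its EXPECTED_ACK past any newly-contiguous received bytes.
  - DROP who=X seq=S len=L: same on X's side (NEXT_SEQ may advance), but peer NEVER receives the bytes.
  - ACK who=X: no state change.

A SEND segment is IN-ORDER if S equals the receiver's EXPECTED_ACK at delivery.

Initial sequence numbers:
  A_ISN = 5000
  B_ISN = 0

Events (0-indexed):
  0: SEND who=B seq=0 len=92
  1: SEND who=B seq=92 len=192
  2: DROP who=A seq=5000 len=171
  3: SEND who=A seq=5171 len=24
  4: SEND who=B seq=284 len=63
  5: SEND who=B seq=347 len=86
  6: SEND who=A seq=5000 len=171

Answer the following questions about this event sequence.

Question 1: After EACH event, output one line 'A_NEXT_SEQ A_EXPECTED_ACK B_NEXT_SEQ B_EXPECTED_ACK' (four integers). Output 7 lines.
5000 92 92 5000
5000 284 284 5000
5171 284 284 5000
5195 284 284 5000
5195 347 347 5000
5195 433 433 5000
5195 433 433 5195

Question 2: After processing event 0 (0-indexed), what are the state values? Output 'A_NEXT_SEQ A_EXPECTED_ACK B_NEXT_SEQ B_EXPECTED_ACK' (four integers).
After event 0: A_seq=5000 A_ack=92 B_seq=92 B_ack=5000

5000 92 92 5000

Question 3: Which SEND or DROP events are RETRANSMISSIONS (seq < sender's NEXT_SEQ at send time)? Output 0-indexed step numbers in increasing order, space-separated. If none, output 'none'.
Answer: 6

Derivation:
Step 0: SEND seq=0 -> fresh
Step 1: SEND seq=92 -> fresh
Step 2: DROP seq=5000 -> fresh
Step 3: SEND seq=5171 -> fresh
Step 4: SEND seq=284 -> fresh
Step 5: SEND seq=347 -> fresh
Step 6: SEND seq=5000 -> retransmit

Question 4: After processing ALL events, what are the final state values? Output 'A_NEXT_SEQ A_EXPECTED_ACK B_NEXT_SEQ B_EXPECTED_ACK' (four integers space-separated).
Answer: 5195 433 433 5195

Derivation:
After event 0: A_seq=5000 A_ack=92 B_seq=92 B_ack=5000
After event 1: A_seq=5000 A_ack=284 B_seq=284 B_ack=5000
After event 2: A_seq=5171 A_ack=284 B_seq=284 B_ack=5000
After event 3: A_seq=5195 A_ack=284 B_seq=284 B_ack=5000
After event 4: A_seq=5195 A_ack=347 B_seq=347 B_ack=5000
After event 5: A_seq=5195 A_ack=433 B_seq=433 B_ack=5000
After event 6: A_seq=5195 A_ack=433 B_seq=433 B_ack=5195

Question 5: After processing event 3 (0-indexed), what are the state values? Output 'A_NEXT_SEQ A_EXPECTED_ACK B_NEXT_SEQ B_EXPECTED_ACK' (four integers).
After event 0: A_seq=5000 A_ack=92 B_seq=92 B_ack=5000
After event 1: A_seq=5000 A_ack=284 B_seq=284 B_ack=5000
After event 2: A_seq=5171 A_ack=284 B_seq=284 B_ack=5000
After event 3: A_seq=5195 A_ack=284 B_seq=284 B_ack=5000

5195 284 284 5000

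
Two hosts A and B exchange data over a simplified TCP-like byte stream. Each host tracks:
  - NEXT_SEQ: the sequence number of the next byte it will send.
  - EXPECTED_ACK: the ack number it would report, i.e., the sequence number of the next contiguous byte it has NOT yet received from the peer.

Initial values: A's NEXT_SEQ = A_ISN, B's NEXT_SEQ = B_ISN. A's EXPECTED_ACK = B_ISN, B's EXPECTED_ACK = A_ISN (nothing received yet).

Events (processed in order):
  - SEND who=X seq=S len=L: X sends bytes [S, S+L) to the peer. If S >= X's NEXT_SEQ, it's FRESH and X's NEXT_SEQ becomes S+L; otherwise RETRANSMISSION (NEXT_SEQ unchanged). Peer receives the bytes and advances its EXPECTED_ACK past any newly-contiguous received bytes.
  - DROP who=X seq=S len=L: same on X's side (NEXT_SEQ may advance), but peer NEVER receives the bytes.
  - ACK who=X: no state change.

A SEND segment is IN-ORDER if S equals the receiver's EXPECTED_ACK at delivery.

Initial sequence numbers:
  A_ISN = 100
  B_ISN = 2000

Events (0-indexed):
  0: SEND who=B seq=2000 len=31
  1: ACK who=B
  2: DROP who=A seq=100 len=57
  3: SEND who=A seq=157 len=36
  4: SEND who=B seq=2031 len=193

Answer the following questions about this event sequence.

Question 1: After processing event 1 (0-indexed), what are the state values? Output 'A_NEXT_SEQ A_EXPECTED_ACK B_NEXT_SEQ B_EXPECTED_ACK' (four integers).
After event 0: A_seq=100 A_ack=2031 B_seq=2031 B_ack=100
After event 1: A_seq=100 A_ack=2031 B_seq=2031 B_ack=100

100 2031 2031 100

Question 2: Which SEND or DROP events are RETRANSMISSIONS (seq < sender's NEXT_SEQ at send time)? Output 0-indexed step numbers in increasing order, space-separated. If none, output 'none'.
Answer: none

Derivation:
Step 0: SEND seq=2000 -> fresh
Step 2: DROP seq=100 -> fresh
Step 3: SEND seq=157 -> fresh
Step 4: SEND seq=2031 -> fresh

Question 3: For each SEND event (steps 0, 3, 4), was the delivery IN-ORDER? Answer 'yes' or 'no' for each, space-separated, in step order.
Step 0: SEND seq=2000 -> in-order
Step 3: SEND seq=157 -> out-of-order
Step 4: SEND seq=2031 -> in-order

Answer: yes no yes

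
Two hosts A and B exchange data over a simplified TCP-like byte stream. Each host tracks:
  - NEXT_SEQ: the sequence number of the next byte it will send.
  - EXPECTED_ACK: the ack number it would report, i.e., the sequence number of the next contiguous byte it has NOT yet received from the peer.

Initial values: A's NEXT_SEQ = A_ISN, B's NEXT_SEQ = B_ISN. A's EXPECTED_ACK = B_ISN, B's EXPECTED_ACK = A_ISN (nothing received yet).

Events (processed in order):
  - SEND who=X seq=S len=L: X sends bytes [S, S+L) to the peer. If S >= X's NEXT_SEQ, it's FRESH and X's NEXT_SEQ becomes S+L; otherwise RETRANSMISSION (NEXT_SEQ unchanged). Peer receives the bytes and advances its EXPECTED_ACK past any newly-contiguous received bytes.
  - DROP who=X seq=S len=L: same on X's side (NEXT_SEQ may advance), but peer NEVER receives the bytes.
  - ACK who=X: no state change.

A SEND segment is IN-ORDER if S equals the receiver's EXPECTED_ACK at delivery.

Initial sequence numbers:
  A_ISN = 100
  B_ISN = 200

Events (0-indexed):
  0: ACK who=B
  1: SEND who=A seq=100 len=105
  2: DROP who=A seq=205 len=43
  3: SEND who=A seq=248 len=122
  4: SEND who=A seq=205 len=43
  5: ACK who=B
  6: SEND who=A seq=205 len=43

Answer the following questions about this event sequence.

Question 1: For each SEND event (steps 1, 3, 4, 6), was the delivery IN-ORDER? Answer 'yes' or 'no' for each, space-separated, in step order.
Step 1: SEND seq=100 -> in-order
Step 3: SEND seq=248 -> out-of-order
Step 4: SEND seq=205 -> in-order
Step 6: SEND seq=205 -> out-of-order

Answer: yes no yes no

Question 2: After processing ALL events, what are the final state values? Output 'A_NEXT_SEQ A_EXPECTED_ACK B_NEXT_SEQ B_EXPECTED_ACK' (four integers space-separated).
After event 0: A_seq=100 A_ack=200 B_seq=200 B_ack=100
After event 1: A_seq=205 A_ack=200 B_seq=200 B_ack=205
After event 2: A_seq=248 A_ack=200 B_seq=200 B_ack=205
After event 3: A_seq=370 A_ack=200 B_seq=200 B_ack=205
After event 4: A_seq=370 A_ack=200 B_seq=200 B_ack=370
After event 5: A_seq=370 A_ack=200 B_seq=200 B_ack=370
After event 6: A_seq=370 A_ack=200 B_seq=200 B_ack=370

Answer: 370 200 200 370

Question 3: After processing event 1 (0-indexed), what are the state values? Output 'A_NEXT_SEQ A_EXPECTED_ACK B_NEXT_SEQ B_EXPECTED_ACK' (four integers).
After event 0: A_seq=100 A_ack=200 B_seq=200 B_ack=100
After event 1: A_seq=205 A_ack=200 B_seq=200 B_ack=205

205 200 200 205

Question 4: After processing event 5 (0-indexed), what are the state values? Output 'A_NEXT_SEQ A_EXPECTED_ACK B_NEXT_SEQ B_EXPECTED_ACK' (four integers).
After event 0: A_seq=100 A_ack=200 B_seq=200 B_ack=100
After event 1: A_seq=205 A_ack=200 B_seq=200 B_ack=205
After event 2: A_seq=248 A_ack=200 B_seq=200 B_ack=205
After event 3: A_seq=370 A_ack=200 B_seq=200 B_ack=205
After event 4: A_seq=370 A_ack=200 B_seq=200 B_ack=370
After event 5: A_seq=370 A_ack=200 B_seq=200 B_ack=370

370 200 200 370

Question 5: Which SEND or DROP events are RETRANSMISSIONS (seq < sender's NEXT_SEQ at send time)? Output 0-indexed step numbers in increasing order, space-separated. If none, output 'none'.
Answer: 4 6

Derivation:
Step 1: SEND seq=100 -> fresh
Step 2: DROP seq=205 -> fresh
Step 3: SEND seq=248 -> fresh
Step 4: SEND seq=205 -> retransmit
Step 6: SEND seq=205 -> retransmit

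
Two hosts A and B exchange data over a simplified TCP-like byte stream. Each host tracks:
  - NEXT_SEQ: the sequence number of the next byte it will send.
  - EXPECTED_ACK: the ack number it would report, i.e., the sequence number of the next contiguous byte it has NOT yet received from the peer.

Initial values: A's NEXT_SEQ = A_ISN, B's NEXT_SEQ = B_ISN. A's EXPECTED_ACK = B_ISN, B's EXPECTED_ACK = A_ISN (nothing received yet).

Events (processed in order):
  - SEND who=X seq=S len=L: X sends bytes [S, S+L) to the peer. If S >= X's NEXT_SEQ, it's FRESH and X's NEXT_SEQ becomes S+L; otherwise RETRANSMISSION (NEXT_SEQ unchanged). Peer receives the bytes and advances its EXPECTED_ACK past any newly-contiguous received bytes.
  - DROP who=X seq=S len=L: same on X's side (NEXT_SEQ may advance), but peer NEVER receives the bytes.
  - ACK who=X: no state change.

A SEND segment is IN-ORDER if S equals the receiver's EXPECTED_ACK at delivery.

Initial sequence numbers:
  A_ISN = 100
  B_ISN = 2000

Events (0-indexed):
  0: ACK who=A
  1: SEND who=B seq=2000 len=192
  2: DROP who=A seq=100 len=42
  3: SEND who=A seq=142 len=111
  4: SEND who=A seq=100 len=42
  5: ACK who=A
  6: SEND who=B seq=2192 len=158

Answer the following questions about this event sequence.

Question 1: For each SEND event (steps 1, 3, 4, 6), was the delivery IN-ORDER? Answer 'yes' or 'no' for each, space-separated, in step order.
Step 1: SEND seq=2000 -> in-order
Step 3: SEND seq=142 -> out-of-order
Step 4: SEND seq=100 -> in-order
Step 6: SEND seq=2192 -> in-order

Answer: yes no yes yes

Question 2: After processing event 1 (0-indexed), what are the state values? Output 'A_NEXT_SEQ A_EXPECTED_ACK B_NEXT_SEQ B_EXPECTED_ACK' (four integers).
After event 0: A_seq=100 A_ack=2000 B_seq=2000 B_ack=100
After event 1: A_seq=100 A_ack=2192 B_seq=2192 B_ack=100

100 2192 2192 100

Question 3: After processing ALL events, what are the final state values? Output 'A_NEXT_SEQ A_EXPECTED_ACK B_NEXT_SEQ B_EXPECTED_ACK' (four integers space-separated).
After event 0: A_seq=100 A_ack=2000 B_seq=2000 B_ack=100
After event 1: A_seq=100 A_ack=2192 B_seq=2192 B_ack=100
After event 2: A_seq=142 A_ack=2192 B_seq=2192 B_ack=100
After event 3: A_seq=253 A_ack=2192 B_seq=2192 B_ack=100
After event 4: A_seq=253 A_ack=2192 B_seq=2192 B_ack=253
After event 5: A_seq=253 A_ack=2192 B_seq=2192 B_ack=253
After event 6: A_seq=253 A_ack=2350 B_seq=2350 B_ack=253

Answer: 253 2350 2350 253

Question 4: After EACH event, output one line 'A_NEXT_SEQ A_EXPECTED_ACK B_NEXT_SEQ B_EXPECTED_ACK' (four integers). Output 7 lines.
100 2000 2000 100
100 2192 2192 100
142 2192 2192 100
253 2192 2192 100
253 2192 2192 253
253 2192 2192 253
253 2350 2350 253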